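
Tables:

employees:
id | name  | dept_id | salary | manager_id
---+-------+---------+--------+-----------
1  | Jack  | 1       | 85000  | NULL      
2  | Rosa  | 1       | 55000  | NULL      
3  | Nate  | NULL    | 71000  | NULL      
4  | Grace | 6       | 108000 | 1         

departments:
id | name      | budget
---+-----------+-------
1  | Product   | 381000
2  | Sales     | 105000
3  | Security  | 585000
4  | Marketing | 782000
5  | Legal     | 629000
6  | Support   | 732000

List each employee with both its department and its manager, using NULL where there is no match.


Two LEFT JOINs from the same base table employees: one to departments via dept_id, one to employees itself via manager_id. Both are LEFT so every employee is preserved.
Match against departments:
  - employee 1 (Jack): dept_id=1 -> matches Product
  - employee 2 (Rosa): dept_id=1 -> matches Product
  - employee 3 (Nate): dept_id=NULL, no match -> kept with NULL
  - employee 4 (Grace): dept_id=6 -> matches Support
Match against employees (self):
  - employee 1 (Jack): manager_id=NULL -> NULL
  - employee 2 (Rosa): manager_id=NULL -> NULL
  - employee 3 (Nate): manager_id=NULL -> NULL
  - employee 4 (Grace): manager_id=1 -> Jack

SQL:
SELECT a.name, b.name AS department, c.name AS manager
FROM employees a
LEFT JOIN departments b ON a.dept_id = b.id
LEFT JOIN employees c ON a.manager_id = c.id

Result:
name  | department | manager
------+------------+--------
Jack  | Product    | NULL   
Rosa  | Product    | NULL   
Nate  | NULL       | NULL   
Grace | Support    | Jack   


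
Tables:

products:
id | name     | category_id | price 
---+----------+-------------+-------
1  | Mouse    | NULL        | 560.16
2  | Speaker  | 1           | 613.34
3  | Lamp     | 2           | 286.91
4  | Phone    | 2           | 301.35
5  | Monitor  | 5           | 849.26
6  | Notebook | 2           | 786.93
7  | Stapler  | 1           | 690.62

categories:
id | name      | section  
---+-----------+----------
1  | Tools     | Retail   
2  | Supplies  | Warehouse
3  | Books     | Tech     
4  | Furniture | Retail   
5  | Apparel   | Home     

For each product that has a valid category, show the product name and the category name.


INNER JOIN keeps only products rows whose category_id matches an id in categories. Walk through each product:
  - product 1 (Mouse): category_id=NULL, no match -> dropped
  - product 2 (Speaker): category_id=1 -> matches Tools
  - product 3 (Lamp): category_id=2 -> matches Supplies
  - product 4 (Phone): category_id=2 -> matches Supplies
  - product 5 (Monitor): category_id=5 -> matches Apparel
  - product 6 (Notebook): category_id=2 -> matches Supplies
  - product 7 (Stapler): category_id=1 -> matches Tools
So 1 of 7 rows is dropped.

SQL:
SELECT a.name, b.name AS category
FROM products a
INNER JOIN categories b ON a.category_id = b.id

Result:
name     | category
---------+---------
Speaker  | Tools   
Lamp     | Supplies
Phone    | Supplies
Monitor  | Apparel 
Notebook | Supplies
Stapler  | Tools   


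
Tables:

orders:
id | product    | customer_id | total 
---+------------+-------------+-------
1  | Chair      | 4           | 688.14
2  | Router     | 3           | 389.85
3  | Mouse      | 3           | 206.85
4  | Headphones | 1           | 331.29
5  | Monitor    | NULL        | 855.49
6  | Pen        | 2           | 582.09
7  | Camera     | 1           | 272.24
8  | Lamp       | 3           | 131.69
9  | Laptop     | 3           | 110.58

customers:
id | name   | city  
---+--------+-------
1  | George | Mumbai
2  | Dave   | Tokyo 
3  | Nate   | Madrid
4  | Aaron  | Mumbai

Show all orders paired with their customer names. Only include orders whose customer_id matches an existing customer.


INNER JOIN keeps only orders rows whose customer_id matches an id in customers. Walk through each order:
  - order 1 (Chair): customer_id=4 -> matches Aaron
  - order 2 (Router): customer_id=3 -> matches Nate
  - order 3 (Mouse): customer_id=3 -> matches Nate
  - order 4 (Headphones): customer_id=1 -> matches George
  - order 5 (Monitor): customer_id=NULL, no match -> dropped
  - order 6 (Pen): customer_id=2 -> matches Dave
  - order 7 (Camera): customer_id=1 -> matches George
  - order 8 (Lamp): customer_id=3 -> matches Nate
  - order 9 (Laptop): customer_id=3 -> matches Nate
So 1 of 9 rows is dropped.

SQL:
SELECT a.product, b.name AS customer
FROM orders a
INNER JOIN customers b ON a.customer_id = b.id

Result:
product    | customer
-----------+---------
Chair      | Aaron   
Router     | Nate    
Mouse      | Nate    
Headphones | George  
Pen        | Dave    
Camera     | George  
Lamp       | Nate    
Laptop     | Nate    


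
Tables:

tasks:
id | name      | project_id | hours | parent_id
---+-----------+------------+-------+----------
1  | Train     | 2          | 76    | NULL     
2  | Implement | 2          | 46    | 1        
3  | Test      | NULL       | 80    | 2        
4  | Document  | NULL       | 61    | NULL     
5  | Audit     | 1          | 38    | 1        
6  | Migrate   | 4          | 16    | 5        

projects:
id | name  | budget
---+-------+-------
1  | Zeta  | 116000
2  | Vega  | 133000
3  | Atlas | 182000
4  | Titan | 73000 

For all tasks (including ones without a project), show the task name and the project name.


LEFT JOIN keeps every row from tasks (the left table); where project_id has no match in projects, the project columns become NULL. Walk through each task:
  - task 1 (Train): project_id=2 -> matches Vega
  - task 2 (Implement): project_id=2 -> matches Vega
  - task 3 (Test): project_id=NULL, no match -> kept with NULL
  - task 4 (Document): project_id=NULL, no match -> kept with NULL
  - task 5 (Audit): project_id=1 -> matches Zeta
  - task 6 (Migrate): project_id=4 -> matches Titan
All 6 rows appear; 2 have NULL project.

SQL:
SELECT a.name, b.name AS project
FROM tasks a
LEFT JOIN projects b ON a.project_id = b.id

Result:
name      | project
----------+--------
Train     | Vega   
Implement | Vega   
Test      | NULL   
Document  | NULL   
Audit     | Zeta   
Migrate   | Titan  


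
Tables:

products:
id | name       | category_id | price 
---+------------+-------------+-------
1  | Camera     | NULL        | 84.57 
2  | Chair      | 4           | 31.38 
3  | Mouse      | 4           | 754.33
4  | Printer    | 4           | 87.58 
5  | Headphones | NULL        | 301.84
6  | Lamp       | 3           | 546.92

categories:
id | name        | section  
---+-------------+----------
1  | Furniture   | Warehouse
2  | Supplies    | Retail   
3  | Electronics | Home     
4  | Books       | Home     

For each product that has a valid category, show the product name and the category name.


INNER JOIN keeps only products rows whose category_id matches an id in categories. Walk through each product:
  - product 1 (Camera): category_id=NULL, no match -> dropped
  - product 2 (Chair): category_id=4 -> matches Books
  - product 3 (Mouse): category_id=4 -> matches Books
  - product 4 (Printer): category_id=4 -> matches Books
  - product 5 (Headphones): category_id=NULL, no match -> dropped
  - product 6 (Lamp): category_id=3 -> matches Electronics
So 2 of 6 rows are dropped.

SQL:
SELECT a.name, b.name AS category
FROM products a
INNER JOIN categories b ON a.category_id = b.id

Result:
name    | category   
--------+------------
Chair   | Books      
Mouse   | Books      
Printer | Books      
Lamp    | Electronics


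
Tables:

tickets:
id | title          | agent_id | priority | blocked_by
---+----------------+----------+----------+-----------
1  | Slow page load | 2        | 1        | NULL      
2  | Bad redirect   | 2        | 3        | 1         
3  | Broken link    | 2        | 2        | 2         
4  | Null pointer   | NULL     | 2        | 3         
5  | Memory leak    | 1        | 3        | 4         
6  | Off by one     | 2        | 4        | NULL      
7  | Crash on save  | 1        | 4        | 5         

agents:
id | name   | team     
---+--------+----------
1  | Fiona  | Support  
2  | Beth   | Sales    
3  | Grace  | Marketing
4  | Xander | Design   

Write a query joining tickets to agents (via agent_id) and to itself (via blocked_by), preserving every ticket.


Two LEFT JOINs from the same base table tickets: one to agents via agent_id, one to tickets itself via blocked_by. Both are LEFT so every ticket is preserved.
Match against agents:
  - ticket 1 (Slow page load): agent_id=2 -> matches Beth
  - ticket 2 (Bad redirect): agent_id=2 -> matches Beth
  - ticket 3 (Broken link): agent_id=2 -> matches Beth
  - ticket 4 (Null pointer): agent_id=NULL, no match -> kept with NULL
  - ticket 5 (Memory leak): agent_id=1 -> matches Fiona
  - ticket 6 (Off by one): agent_id=2 -> matches Beth
  - ticket 7 (Crash on save): agent_id=1 -> matches Fiona
Match against tickets (self):
  - ticket 1 (Slow page load): blocked_by=NULL -> NULL
  - ticket 2 (Bad redirect): blocked_by=1 -> Slow page load
  - ticket 3 (Broken link): blocked_by=2 -> Bad redirect
  - ticket 4 (Null pointer): blocked_by=3 -> Broken link
  - ticket 5 (Memory leak): blocked_by=4 -> Null pointer
  - ticket 6 (Off by one): blocked_by=NULL -> NULL
  - ticket 7 (Crash on save): blocked_by=5 -> Memory leak

SQL:
SELECT a.title, b.name AS agent, c.title AS blocked_by
FROM tickets a
LEFT JOIN agents b ON a.agent_id = b.id
LEFT JOIN tickets c ON a.blocked_by = c.id

Result:
title          | agent | blocked_by    
---------------+-------+---------------
Slow page load | Beth  | NULL          
Bad redirect   | Beth  | Slow page load
Broken link    | Beth  | Bad redirect  
Null pointer   | NULL  | Broken link   
Memory leak    | Fiona | Null pointer  
Off by one     | Beth  | NULL          
Crash on save  | Fiona | Memory leak   


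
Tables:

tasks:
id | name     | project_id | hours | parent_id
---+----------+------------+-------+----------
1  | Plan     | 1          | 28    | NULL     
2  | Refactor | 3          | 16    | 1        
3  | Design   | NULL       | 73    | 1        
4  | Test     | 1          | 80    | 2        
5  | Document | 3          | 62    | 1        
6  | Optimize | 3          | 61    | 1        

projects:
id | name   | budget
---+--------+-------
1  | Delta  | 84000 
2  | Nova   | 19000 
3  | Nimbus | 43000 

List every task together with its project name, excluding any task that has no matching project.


INNER JOIN keeps only tasks rows whose project_id matches an id in projects. Walk through each task:
  - task 1 (Plan): project_id=1 -> matches Delta
  - task 2 (Refactor): project_id=3 -> matches Nimbus
  - task 3 (Design): project_id=NULL, no match -> dropped
  - task 4 (Test): project_id=1 -> matches Delta
  - task 5 (Document): project_id=3 -> matches Nimbus
  - task 6 (Optimize): project_id=3 -> matches Nimbus
So 1 of 6 rows is dropped.

SQL:
SELECT a.name, b.name AS project
FROM tasks a
INNER JOIN projects b ON a.project_id = b.id

Result:
name     | project
---------+--------
Plan     | Delta  
Refactor | Nimbus 
Test     | Delta  
Document | Nimbus 
Optimize | Nimbus 


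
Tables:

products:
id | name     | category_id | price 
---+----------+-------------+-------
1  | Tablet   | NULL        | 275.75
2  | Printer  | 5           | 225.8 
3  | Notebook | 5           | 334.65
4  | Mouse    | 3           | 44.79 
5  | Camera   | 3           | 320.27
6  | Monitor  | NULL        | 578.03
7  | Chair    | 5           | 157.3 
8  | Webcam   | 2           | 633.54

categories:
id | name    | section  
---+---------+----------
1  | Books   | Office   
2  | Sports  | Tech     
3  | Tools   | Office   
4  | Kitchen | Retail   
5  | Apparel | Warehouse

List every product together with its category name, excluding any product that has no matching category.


INNER JOIN keeps only products rows whose category_id matches an id in categories. Walk through each product:
  - product 1 (Tablet): category_id=NULL, no match -> dropped
  - product 2 (Printer): category_id=5 -> matches Apparel
  - product 3 (Notebook): category_id=5 -> matches Apparel
  - product 4 (Mouse): category_id=3 -> matches Tools
  - product 5 (Camera): category_id=3 -> matches Tools
  - product 6 (Monitor): category_id=NULL, no match -> dropped
  - product 7 (Chair): category_id=5 -> matches Apparel
  - product 8 (Webcam): category_id=2 -> matches Sports
So 2 of 8 rows are dropped.

SQL:
SELECT a.name, b.name AS category
FROM products a
INNER JOIN categories b ON a.category_id = b.id

Result:
name     | category
---------+---------
Printer  | Apparel 
Notebook | Apparel 
Mouse    | Tools   
Camera   | Tools   
Chair    | Apparel 
Webcam   | Sports  


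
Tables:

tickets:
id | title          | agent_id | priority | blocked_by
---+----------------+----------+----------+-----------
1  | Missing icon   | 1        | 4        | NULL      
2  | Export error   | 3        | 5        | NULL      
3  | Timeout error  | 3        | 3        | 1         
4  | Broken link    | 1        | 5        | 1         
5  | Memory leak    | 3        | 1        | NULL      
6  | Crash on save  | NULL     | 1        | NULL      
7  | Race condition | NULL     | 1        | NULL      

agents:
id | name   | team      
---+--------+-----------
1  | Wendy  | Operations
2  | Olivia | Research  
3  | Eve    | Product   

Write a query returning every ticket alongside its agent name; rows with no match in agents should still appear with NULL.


LEFT JOIN keeps every row from tickets (the left table); where agent_id has no match in agents, the agent columns become NULL. Walk through each ticket:
  - ticket 1 (Missing icon): agent_id=1 -> matches Wendy
  - ticket 2 (Export error): agent_id=3 -> matches Eve
  - ticket 3 (Timeout error): agent_id=3 -> matches Eve
  - ticket 4 (Broken link): agent_id=1 -> matches Wendy
  - ticket 5 (Memory leak): agent_id=3 -> matches Eve
  - ticket 6 (Crash on save): agent_id=NULL, no match -> kept with NULL
  - ticket 7 (Race condition): agent_id=NULL, no match -> kept with NULL
All 7 rows appear; 2 have NULL agent.

SQL:
SELECT a.title, b.name AS agent
FROM tickets a
LEFT JOIN agents b ON a.agent_id = b.id

Result:
title          | agent
---------------+------
Missing icon   | Wendy
Export error   | Eve  
Timeout error  | Eve  
Broken link    | Wendy
Memory leak    | Eve  
Crash on save  | NULL 
Race condition | NULL 


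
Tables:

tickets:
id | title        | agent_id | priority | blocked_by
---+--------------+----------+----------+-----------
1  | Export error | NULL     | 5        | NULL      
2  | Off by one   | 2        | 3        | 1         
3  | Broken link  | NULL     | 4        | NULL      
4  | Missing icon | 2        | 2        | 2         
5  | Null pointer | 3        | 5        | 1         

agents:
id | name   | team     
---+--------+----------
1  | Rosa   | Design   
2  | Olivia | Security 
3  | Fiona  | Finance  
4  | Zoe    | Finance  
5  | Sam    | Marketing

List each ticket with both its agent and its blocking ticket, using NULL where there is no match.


Two LEFT JOINs from the same base table tickets: one to agents via agent_id, one to tickets itself via blocked_by. Both are LEFT so every ticket is preserved.
Match against agents:
  - ticket 1 (Export error): agent_id=NULL, no match -> kept with NULL
  - ticket 2 (Off by one): agent_id=2 -> matches Olivia
  - ticket 3 (Broken link): agent_id=NULL, no match -> kept with NULL
  - ticket 4 (Missing icon): agent_id=2 -> matches Olivia
  - ticket 5 (Null pointer): agent_id=3 -> matches Fiona
Match against tickets (self):
  - ticket 1 (Export error): blocked_by=NULL -> NULL
  - ticket 2 (Off by one): blocked_by=1 -> Export error
  - ticket 3 (Broken link): blocked_by=NULL -> NULL
  - ticket 4 (Missing icon): blocked_by=2 -> Off by one
  - ticket 5 (Null pointer): blocked_by=1 -> Export error

SQL:
SELECT a.title, b.name AS agent, c.title AS blocked_by
FROM tickets a
LEFT JOIN agents b ON a.agent_id = b.id
LEFT JOIN tickets c ON a.blocked_by = c.id

Result:
title        | agent  | blocked_by  
-------------+--------+-------------
Export error | NULL   | NULL        
Off by one   | Olivia | Export error
Broken link  | NULL   | NULL        
Missing icon | Olivia | Off by one  
Null pointer | Fiona  | Export error


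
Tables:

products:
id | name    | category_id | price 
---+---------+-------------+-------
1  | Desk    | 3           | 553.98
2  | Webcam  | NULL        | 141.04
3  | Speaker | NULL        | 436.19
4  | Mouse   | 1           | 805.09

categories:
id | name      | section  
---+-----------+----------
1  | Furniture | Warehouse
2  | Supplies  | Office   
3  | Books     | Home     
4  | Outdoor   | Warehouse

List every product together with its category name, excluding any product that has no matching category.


INNER JOIN keeps only products rows whose category_id matches an id in categories. Walk through each product:
  - product 1 (Desk): category_id=3 -> matches Books
  - product 2 (Webcam): category_id=NULL, no match -> dropped
  - product 3 (Speaker): category_id=NULL, no match -> dropped
  - product 4 (Mouse): category_id=1 -> matches Furniture
So 2 of 4 rows are dropped.

SQL:
SELECT a.name, b.name AS category
FROM products a
INNER JOIN categories b ON a.category_id = b.id

Result:
name  | category 
------+----------
Desk  | Books    
Mouse | Furniture


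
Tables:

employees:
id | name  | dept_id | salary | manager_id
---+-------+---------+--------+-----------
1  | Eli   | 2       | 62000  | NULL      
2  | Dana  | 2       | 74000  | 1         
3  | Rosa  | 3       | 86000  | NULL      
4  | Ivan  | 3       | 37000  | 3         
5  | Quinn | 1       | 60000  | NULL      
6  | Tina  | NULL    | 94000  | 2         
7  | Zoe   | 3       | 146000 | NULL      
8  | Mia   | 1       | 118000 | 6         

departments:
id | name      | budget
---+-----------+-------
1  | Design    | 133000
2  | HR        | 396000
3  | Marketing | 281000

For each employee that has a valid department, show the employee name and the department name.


INNER JOIN keeps only employees rows whose dept_id matches an id in departments. Walk through each employee:
  - employee 1 (Eli): dept_id=2 -> matches HR
  - employee 2 (Dana): dept_id=2 -> matches HR
  - employee 3 (Rosa): dept_id=3 -> matches Marketing
  - employee 4 (Ivan): dept_id=3 -> matches Marketing
  - employee 5 (Quinn): dept_id=1 -> matches Design
  - employee 6 (Tina): dept_id=NULL, no match -> dropped
  - employee 7 (Zoe): dept_id=3 -> matches Marketing
  - employee 8 (Mia): dept_id=1 -> matches Design
So 1 of 8 rows is dropped.

SQL:
SELECT a.name, b.name AS department
FROM employees a
INNER JOIN departments b ON a.dept_id = b.id

Result:
name  | department
------+-----------
Eli   | HR        
Dana  | HR        
Rosa  | Marketing 
Ivan  | Marketing 
Quinn | Design    
Zoe   | Marketing 
Mia   | Design    


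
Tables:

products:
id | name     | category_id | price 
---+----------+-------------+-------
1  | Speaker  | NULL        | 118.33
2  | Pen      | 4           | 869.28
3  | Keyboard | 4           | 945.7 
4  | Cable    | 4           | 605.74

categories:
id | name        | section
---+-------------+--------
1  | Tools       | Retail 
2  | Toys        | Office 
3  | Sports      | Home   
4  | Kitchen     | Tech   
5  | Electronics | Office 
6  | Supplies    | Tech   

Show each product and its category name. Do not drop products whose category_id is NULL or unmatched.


LEFT JOIN keeps every row from products (the left table); where category_id has no match in categories, the category columns become NULL. Walk through each product:
  - product 1 (Speaker): category_id=NULL, no match -> kept with NULL
  - product 2 (Pen): category_id=4 -> matches Kitchen
  - product 3 (Keyboard): category_id=4 -> matches Kitchen
  - product 4 (Cable): category_id=4 -> matches Kitchen
All 4 rows appear; 1 has NULL category.

SQL:
SELECT a.name, b.name AS category
FROM products a
LEFT JOIN categories b ON a.category_id = b.id

Result:
name     | category
---------+---------
Speaker  | NULL    
Pen      | Kitchen 
Keyboard | Kitchen 
Cable    | Kitchen 


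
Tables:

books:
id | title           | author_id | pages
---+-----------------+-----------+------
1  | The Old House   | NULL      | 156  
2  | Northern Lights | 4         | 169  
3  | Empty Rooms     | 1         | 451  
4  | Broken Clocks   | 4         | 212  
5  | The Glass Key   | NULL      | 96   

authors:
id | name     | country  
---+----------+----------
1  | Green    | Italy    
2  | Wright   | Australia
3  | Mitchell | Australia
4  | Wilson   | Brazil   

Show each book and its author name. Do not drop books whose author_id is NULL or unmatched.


LEFT JOIN keeps every row from books (the left table); where author_id has no match in authors, the author columns become NULL. Walk through each book:
  - book 1 (The Old House): author_id=NULL, no match -> kept with NULL
  - book 2 (Northern Lights): author_id=4 -> matches Wilson
  - book 3 (Empty Rooms): author_id=1 -> matches Green
  - book 4 (Broken Clocks): author_id=4 -> matches Wilson
  - book 5 (The Glass Key): author_id=NULL, no match -> kept with NULL
All 5 rows appear; 2 have NULL author.

SQL:
SELECT a.title, b.name AS author
FROM books a
LEFT JOIN authors b ON a.author_id = b.id

Result:
title           | author
----------------+-------
The Old House   | NULL  
Northern Lights | Wilson
Empty Rooms     | Green 
Broken Clocks   | Wilson
The Glass Key   | NULL  


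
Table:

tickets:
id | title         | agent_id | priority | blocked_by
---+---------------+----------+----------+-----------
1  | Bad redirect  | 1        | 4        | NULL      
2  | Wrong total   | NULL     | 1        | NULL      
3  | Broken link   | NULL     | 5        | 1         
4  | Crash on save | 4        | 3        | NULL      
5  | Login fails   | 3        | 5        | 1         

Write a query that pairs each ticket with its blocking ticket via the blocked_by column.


This is a self-join: tickets is joined to a second copy of itself, matching each row's blocked_by to another row's id. Use LEFT JOIN so rows with blocked_by=NULL are kept.
  - ticket 1 (Bad redirect): blocked_by=NULL -> NULL
  - ticket 2 (Wrong total): blocked_by=NULL -> NULL
  - ticket 3 (Broken link): blocked_by=1 -> Bad redirect
  - ticket 4 (Crash on save): blocked_by=NULL -> NULL
  - ticket 5 (Login fails): blocked_by=1 -> Bad redirect

SQL:
SELECT a.title AS item, b.title AS blocked_by
FROM tickets a
LEFT JOIN tickets b ON a.blocked_by = b.id

Result:
item          | blocked_by  
--------------+-------------
Bad redirect  | NULL        
Wrong total   | NULL        
Broken link   | Bad redirect
Crash on save | NULL        
Login fails   | Bad redirect


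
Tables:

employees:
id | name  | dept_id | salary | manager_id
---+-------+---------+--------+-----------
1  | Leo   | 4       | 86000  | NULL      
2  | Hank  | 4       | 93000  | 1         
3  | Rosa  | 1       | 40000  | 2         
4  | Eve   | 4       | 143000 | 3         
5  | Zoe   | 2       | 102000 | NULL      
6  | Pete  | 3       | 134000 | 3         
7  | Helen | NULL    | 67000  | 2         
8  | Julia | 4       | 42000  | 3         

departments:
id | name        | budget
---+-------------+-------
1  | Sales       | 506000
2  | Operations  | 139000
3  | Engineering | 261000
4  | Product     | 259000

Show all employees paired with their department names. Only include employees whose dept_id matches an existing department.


INNER JOIN keeps only employees rows whose dept_id matches an id in departments. Walk through each employee:
  - employee 1 (Leo): dept_id=4 -> matches Product
  - employee 2 (Hank): dept_id=4 -> matches Product
  - employee 3 (Rosa): dept_id=1 -> matches Sales
  - employee 4 (Eve): dept_id=4 -> matches Product
  - employee 5 (Zoe): dept_id=2 -> matches Operations
  - employee 6 (Pete): dept_id=3 -> matches Engineering
  - employee 7 (Helen): dept_id=NULL, no match -> dropped
  - employee 8 (Julia): dept_id=4 -> matches Product
So 1 of 8 rows is dropped.

SQL:
SELECT a.name, b.name AS department
FROM employees a
INNER JOIN departments b ON a.dept_id = b.id

Result:
name  | department 
------+------------
Leo   | Product    
Hank  | Product    
Rosa  | Sales      
Eve   | Product    
Zoe   | Operations 
Pete  | Engineering
Julia | Product    


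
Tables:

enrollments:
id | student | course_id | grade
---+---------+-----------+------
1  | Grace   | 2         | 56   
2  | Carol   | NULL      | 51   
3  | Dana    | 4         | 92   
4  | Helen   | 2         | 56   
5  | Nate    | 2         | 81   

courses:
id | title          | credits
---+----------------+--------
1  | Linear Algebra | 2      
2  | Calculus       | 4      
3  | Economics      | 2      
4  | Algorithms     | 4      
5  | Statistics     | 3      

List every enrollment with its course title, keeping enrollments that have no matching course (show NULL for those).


LEFT JOIN keeps every row from enrollments (the left table); where course_id has no match in courses, the course columns become NULL. Walk through each enrollment:
  - enrollment 1 (Grace): course_id=2 -> matches Calculus
  - enrollment 2 (Carol): course_id=NULL, no match -> kept with NULL
  - enrollment 3 (Dana): course_id=4 -> matches Algorithms
  - enrollment 4 (Helen): course_id=2 -> matches Calculus
  - enrollment 5 (Nate): course_id=2 -> matches Calculus
All 5 rows appear; 1 has NULL course.

SQL:
SELECT a.student, b.title AS course
FROM enrollments a
LEFT JOIN courses b ON a.course_id = b.id

Result:
student | course    
--------+-----------
Grace   | Calculus  
Carol   | NULL      
Dana    | Algorithms
Helen   | Calculus  
Nate    | Calculus  


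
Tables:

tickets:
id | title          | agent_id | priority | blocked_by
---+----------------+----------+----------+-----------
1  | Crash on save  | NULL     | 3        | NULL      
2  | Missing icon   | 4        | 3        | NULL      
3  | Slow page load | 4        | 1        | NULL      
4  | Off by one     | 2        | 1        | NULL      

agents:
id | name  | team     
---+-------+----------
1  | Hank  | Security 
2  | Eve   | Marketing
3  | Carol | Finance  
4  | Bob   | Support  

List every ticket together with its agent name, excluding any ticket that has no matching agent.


INNER JOIN keeps only tickets rows whose agent_id matches an id in agents. Walk through each ticket:
  - ticket 1 (Crash on save): agent_id=NULL, no match -> dropped
  - ticket 2 (Missing icon): agent_id=4 -> matches Bob
  - ticket 3 (Slow page load): agent_id=4 -> matches Bob
  - ticket 4 (Off by one): agent_id=2 -> matches Eve
So 1 of 4 rows is dropped.

SQL:
SELECT a.title, b.name AS agent
FROM tickets a
INNER JOIN agents b ON a.agent_id = b.id

Result:
title          | agent
---------------+------
Missing icon   | Bob  
Slow page load | Bob  
Off by one     | Eve  


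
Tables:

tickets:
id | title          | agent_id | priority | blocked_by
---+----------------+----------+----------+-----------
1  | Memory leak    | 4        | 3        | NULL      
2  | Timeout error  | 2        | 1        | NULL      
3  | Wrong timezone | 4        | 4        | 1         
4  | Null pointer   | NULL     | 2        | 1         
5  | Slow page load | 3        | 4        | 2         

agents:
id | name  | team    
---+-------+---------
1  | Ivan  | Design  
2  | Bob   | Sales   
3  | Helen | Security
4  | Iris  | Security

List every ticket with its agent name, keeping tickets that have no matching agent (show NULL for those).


LEFT JOIN keeps every row from tickets (the left table); where agent_id has no match in agents, the agent columns become NULL. Walk through each ticket:
  - ticket 1 (Memory leak): agent_id=4 -> matches Iris
  - ticket 2 (Timeout error): agent_id=2 -> matches Bob
  - ticket 3 (Wrong timezone): agent_id=4 -> matches Iris
  - ticket 4 (Null pointer): agent_id=NULL, no match -> kept with NULL
  - ticket 5 (Slow page load): agent_id=3 -> matches Helen
All 5 rows appear; 1 has NULL agent.

SQL:
SELECT a.title, b.name AS agent
FROM tickets a
LEFT JOIN agents b ON a.agent_id = b.id

Result:
title          | agent
---------------+------
Memory leak    | Iris 
Timeout error  | Bob  
Wrong timezone | Iris 
Null pointer   | NULL 
Slow page load | Helen


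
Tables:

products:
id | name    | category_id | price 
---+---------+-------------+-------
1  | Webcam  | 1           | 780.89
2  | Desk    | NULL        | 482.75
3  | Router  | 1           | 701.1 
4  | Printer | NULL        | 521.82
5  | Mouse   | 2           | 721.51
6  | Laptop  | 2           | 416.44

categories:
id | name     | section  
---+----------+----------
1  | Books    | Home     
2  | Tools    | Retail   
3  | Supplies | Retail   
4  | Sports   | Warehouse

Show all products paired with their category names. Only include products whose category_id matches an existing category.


INNER JOIN keeps only products rows whose category_id matches an id in categories. Walk through each product:
  - product 1 (Webcam): category_id=1 -> matches Books
  - product 2 (Desk): category_id=NULL, no match -> dropped
  - product 3 (Router): category_id=1 -> matches Books
  - product 4 (Printer): category_id=NULL, no match -> dropped
  - product 5 (Mouse): category_id=2 -> matches Tools
  - product 6 (Laptop): category_id=2 -> matches Tools
So 2 of 6 rows are dropped.

SQL:
SELECT a.name, b.name AS category
FROM products a
INNER JOIN categories b ON a.category_id = b.id

Result:
name   | category
-------+---------
Webcam | Books   
Router | Books   
Mouse  | Tools   
Laptop | Tools   


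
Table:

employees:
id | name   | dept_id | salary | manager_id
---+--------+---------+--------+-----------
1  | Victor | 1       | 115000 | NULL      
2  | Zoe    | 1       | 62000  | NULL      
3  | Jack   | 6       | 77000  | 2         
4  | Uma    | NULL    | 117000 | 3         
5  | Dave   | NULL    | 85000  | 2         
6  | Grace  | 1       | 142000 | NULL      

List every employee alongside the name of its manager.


This is a self-join: employees is joined to a second copy of itself, matching each row's manager_id to another row's id. Use LEFT JOIN so rows with manager_id=NULL are kept.
  - employee 1 (Victor): manager_id=NULL -> NULL
  - employee 2 (Zoe): manager_id=NULL -> NULL
  - employee 3 (Jack): manager_id=2 -> Zoe
  - employee 4 (Uma): manager_id=3 -> Jack
  - employee 5 (Dave): manager_id=2 -> Zoe
  - employee 6 (Grace): manager_id=NULL -> NULL

SQL:
SELECT a.name AS item, b.name AS manager
FROM employees a
LEFT JOIN employees b ON a.manager_id = b.id

Result:
item   | manager
-------+--------
Victor | NULL   
Zoe    | NULL   
Jack   | Zoe    
Uma    | Jack   
Dave   | Zoe    
Grace  | NULL   


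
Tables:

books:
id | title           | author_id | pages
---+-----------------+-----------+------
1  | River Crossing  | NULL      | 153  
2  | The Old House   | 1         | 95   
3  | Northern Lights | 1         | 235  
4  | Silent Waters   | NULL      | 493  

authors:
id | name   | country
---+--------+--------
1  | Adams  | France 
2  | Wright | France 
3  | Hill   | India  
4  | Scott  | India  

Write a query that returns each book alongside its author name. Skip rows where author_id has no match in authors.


INNER JOIN keeps only books rows whose author_id matches an id in authors. Walk through each book:
  - book 1 (River Crossing): author_id=NULL, no match -> dropped
  - book 2 (The Old House): author_id=1 -> matches Adams
  - book 3 (Northern Lights): author_id=1 -> matches Adams
  - book 4 (Silent Waters): author_id=NULL, no match -> dropped
So 2 of 4 rows are dropped.

SQL:
SELECT a.title, b.name AS author
FROM books a
INNER JOIN authors b ON a.author_id = b.id

Result:
title           | author
----------------+-------
The Old House   | Adams 
Northern Lights | Adams 


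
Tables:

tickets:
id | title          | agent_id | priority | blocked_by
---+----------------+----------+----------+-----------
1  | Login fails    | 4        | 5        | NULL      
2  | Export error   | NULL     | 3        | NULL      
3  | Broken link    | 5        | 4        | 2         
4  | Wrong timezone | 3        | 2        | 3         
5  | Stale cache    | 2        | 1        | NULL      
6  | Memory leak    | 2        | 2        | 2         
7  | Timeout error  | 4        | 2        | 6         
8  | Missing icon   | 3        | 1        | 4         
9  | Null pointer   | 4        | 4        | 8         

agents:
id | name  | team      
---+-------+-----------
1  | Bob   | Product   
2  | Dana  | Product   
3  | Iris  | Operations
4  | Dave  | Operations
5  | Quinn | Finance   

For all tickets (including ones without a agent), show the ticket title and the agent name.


LEFT JOIN keeps every row from tickets (the left table); where agent_id has no match in agents, the agent columns become NULL. Walk through each ticket:
  - ticket 1 (Login fails): agent_id=4 -> matches Dave
  - ticket 2 (Export error): agent_id=NULL, no match -> kept with NULL
  - ticket 3 (Broken link): agent_id=5 -> matches Quinn
  - ticket 4 (Wrong timezone): agent_id=3 -> matches Iris
  - ticket 5 (Stale cache): agent_id=2 -> matches Dana
  - ticket 6 (Memory leak): agent_id=2 -> matches Dana
  - ticket 7 (Timeout error): agent_id=4 -> matches Dave
  - ticket 8 (Missing icon): agent_id=3 -> matches Iris
  - ticket 9 (Null pointer): agent_id=4 -> matches Dave
All 9 rows appear; 1 has NULL agent.

SQL:
SELECT a.title, b.name AS agent
FROM tickets a
LEFT JOIN agents b ON a.agent_id = b.id

Result:
title          | agent
---------------+------
Login fails    | Dave 
Export error   | NULL 
Broken link    | Quinn
Wrong timezone | Iris 
Stale cache    | Dana 
Memory leak    | Dana 
Timeout error  | Dave 
Missing icon   | Iris 
Null pointer   | Dave 


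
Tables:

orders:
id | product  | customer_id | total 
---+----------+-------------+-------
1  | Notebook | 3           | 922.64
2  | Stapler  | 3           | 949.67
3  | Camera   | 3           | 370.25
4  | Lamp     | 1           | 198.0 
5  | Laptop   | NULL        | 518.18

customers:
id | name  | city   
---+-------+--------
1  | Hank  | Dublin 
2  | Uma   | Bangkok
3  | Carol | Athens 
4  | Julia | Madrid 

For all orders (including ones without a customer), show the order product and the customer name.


LEFT JOIN keeps every row from orders (the left table); where customer_id has no match in customers, the customer columns become NULL. Walk through each order:
  - order 1 (Notebook): customer_id=3 -> matches Carol
  - order 2 (Stapler): customer_id=3 -> matches Carol
  - order 3 (Camera): customer_id=3 -> matches Carol
  - order 4 (Lamp): customer_id=1 -> matches Hank
  - order 5 (Laptop): customer_id=NULL, no match -> kept with NULL
All 5 rows appear; 1 has NULL customer.

SQL:
SELECT a.product, b.name AS customer
FROM orders a
LEFT JOIN customers b ON a.customer_id = b.id

Result:
product  | customer
---------+---------
Notebook | Carol   
Stapler  | Carol   
Camera   | Carol   
Lamp     | Hank    
Laptop   | NULL    


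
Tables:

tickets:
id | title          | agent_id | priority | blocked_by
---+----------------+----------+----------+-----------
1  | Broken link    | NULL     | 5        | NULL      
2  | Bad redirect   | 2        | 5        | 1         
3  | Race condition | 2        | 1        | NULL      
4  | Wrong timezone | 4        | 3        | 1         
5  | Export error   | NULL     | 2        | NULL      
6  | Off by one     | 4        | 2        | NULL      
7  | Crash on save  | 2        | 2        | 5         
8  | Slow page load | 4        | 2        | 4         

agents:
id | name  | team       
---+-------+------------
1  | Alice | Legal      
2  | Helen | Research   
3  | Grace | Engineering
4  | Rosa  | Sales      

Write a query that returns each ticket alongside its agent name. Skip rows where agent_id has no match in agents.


INNER JOIN keeps only tickets rows whose agent_id matches an id in agents. Walk through each ticket:
  - ticket 1 (Broken link): agent_id=NULL, no match -> dropped
  - ticket 2 (Bad redirect): agent_id=2 -> matches Helen
  - ticket 3 (Race condition): agent_id=2 -> matches Helen
  - ticket 4 (Wrong timezone): agent_id=4 -> matches Rosa
  - ticket 5 (Export error): agent_id=NULL, no match -> dropped
  - ticket 6 (Off by one): agent_id=4 -> matches Rosa
  - ticket 7 (Crash on save): agent_id=2 -> matches Helen
  - ticket 8 (Slow page load): agent_id=4 -> matches Rosa
So 2 of 8 rows are dropped.

SQL:
SELECT a.title, b.name AS agent
FROM tickets a
INNER JOIN agents b ON a.agent_id = b.id

Result:
title          | agent
---------------+------
Bad redirect   | Helen
Race condition | Helen
Wrong timezone | Rosa 
Off by one     | Rosa 
Crash on save  | Helen
Slow page load | Rosa 


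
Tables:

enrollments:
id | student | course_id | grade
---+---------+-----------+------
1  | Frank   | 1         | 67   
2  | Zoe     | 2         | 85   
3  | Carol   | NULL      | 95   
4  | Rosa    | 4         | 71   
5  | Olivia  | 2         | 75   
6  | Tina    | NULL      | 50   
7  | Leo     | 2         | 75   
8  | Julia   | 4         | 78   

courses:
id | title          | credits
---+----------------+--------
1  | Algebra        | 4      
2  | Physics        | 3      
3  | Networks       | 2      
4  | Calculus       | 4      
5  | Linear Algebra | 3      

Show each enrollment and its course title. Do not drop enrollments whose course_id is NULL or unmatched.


LEFT JOIN keeps every row from enrollments (the left table); where course_id has no match in courses, the course columns become NULL. Walk through each enrollment:
  - enrollment 1 (Frank): course_id=1 -> matches Algebra
  - enrollment 2 (Zoe): course_id=2 -> matches Physics
  - enrollment 3 (Carol): course_id=NULL, no match -> kept with NULL
  - enrollment 4 (Rosa): course_id=4 -> matches Calculus
  - enrollment 5 (Olivia): course_id=2 -> matches Physics
  - enrollment 6 (Tina): course_id=NULL, no match -> kept with NULL
  - enrollment 7 (Leo): course_id=2 -> matches Physics
  - enrollment 8 (Julia): course_id=4 -> matches Calculus
All 8 rows appear; 2 have NULL course.

SQL:
SELECT a.student, b.title AS course
FROM enrollments a
LEFT JOIN courses b ON a.course_id = b.id

Result:
student | course  
--------+---------
Frank   | Algebra 
Zoe     | Physics 
Carol   | NULL    
Rosa    | Calculus
Olivia  | Physics 
Tina    | NULL    
Leo     | Physics 
Julia   | Calculus


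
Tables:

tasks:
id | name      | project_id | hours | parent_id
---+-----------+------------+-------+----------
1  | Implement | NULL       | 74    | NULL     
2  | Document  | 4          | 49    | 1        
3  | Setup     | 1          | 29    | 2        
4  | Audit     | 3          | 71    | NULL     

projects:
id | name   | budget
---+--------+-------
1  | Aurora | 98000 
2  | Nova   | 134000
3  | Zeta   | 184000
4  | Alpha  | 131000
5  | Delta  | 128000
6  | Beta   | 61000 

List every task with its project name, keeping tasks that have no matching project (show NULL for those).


LEFT JOIN keeps every row from tasks (the left table); where project_id has no match in projects, the project columns become NULL. Walk through each task:
  - task 1 (Implement): project_id=NULL, no match -> kept with NULL
  - task 2 (Document): project_id=4 -> matches Alpha
  - task 3 (Setup): project_id=1 -> matches Aurora
  - task 4 (Audit): project_id=3 -> matches Zeta
All 4 rows appear; 1 has NULL project.

SQL:
SELECT a.name, b.name AS project
FROM tasks a
LEFT JOIN projects b ON a.project_id = b.id

Result:
name      | project
----------+--------
Implement | NULL   
Document  | Alpha  
Setup     | Aurora 
Audit     | Zeta   


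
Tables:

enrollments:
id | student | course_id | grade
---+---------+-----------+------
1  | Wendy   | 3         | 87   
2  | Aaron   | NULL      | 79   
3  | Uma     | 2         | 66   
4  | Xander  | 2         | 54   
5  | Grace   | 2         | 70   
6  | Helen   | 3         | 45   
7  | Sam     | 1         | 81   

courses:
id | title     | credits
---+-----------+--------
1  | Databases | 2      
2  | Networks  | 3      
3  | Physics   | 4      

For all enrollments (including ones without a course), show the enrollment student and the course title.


LEFT JOIN keeps every row from enrollments (the left table); where course_id has no match in courses, the course columns become NULL. Walk through each enrollment:
  - enrollment 1 (Wendy): course_id=3 -> matches Physics
  - enrollment 2 (Aaron): course_id=NULL, no match -> kept with NULL
  - enrollment 3 (Uma): course_id=2 -> matches Networks
  - enrollment 4 (Xander): course_id=2 -> matches Networks
  - enrollment 5 (Grace): course_id=2 -> matches Networks
  - enrollment 6 (Helen): course_id=3 -> matches Physics
  - enrollment 7 (Sam): course_id=1 -> matches Databases
All 7 rows appear; 1 has NULL course.

SQL:
SELECT a.student, b.title AS course
FROM enrollments a
LEFT JOIN courses b ON a.course_id = b.id

Result:
student | course   
--------+----------
Wendy   | Physics  
Aaron   | NULL     
Uma     | Networks 
Xander  | Networks 
Grace   | Networks 
Helen   | Physics  
Sam     | Databases
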